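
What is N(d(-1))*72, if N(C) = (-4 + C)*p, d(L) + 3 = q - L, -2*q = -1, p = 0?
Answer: 0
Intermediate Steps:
q = ½ (q = -½*(-1) = ½ ≈ 0.50000)
d(L) = -5/2 - L (d(L) = -3 + (½ - L) = -5/2 - L)
N(C) = 0 (N(C) = (-4 + C)*0 = 0)
N(d(-1))*72 = 0*72 = 0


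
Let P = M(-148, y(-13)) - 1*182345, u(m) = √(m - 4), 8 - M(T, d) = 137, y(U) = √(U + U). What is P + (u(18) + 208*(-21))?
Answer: -186842 + √14 ≈ -1.8684e+5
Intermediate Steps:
y(U) = √2*√U (y(U) = √(2*U) = √2*√U)
M(T, d) = -129 (M(T, d) = 8 - 1*137 = 8 - 137 = -129)
u(m) = √(-4 + m)
P = -182474 (P = -129 - 1*182345 = -129 - 182345 = -182474)
P + (u(18) + 208*(-21)) = -182474 + (√(-4 + 18) + 208*(-21)) = -182474 + (√14 - 4368) = -182474 + (-4368 + √14) = -186842 + √14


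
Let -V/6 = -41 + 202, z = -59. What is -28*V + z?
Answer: 26989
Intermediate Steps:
V = -966 (V = -6*(-41 + 202) = -6*161 = -966)
-28*V + z = -28*(-966) - 59 = 27048 - 59 = 26989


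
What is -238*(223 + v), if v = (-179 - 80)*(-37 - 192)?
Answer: -14169092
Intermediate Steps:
v = 59311 (v = -259*(-229) = 59311)
-238*(223 + v) = -238*(223 + 59311) = -238*59534 = -14169092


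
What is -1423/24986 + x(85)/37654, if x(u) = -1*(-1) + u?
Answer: -25716423/470411422 ≈ -0.054668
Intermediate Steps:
x(u) = 1 + u
-1423/24986 + x(85)/37654 = -1423/24986 + (1 + 85)/37654 = -1423*1/24986 + 86*(1/37654) = -1423/24986 + 43/18827 = -25716423/470411422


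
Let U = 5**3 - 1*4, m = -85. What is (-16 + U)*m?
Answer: -8925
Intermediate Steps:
U = 121 (U = 125 - 4 = 121)
(-16 + U)*m = (-16 + 121)*(-85) = 105*(-85) = -8925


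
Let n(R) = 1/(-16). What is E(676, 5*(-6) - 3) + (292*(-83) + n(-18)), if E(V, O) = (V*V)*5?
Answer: 36170303/16 ≈ 2.2606e+6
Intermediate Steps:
n(R) = -1/16
E(V, O) = 5*V**2 (E(V, O) = V**2*5 = 5*V**2)
E(676, 5*(-6) - 3) + (292*(-83) + n(-18)) = 5*676**2 + (292*(-83) - 1/16) = 5*456976 + (-24236 - 1/16) = 2284880 - 387777/16 = 36170303/16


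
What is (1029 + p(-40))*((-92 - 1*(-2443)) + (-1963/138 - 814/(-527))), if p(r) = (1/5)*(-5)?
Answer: 87409121698/36363 ≈ 2.4038e+6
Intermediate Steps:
p(r) = -1 (p(r) = (1*(⅕))*(-5) = (⅕)*(-5) = -1)
(1029 + p(-40))*((-92 - 1*(-2443)) + (-1963/138 - 814/(-527))) = (1029 - 1)*((-92 - 1*(-2443)) + (-1963/138 - 814/(-527))) = 1028*((-92 + 2443) + (-1963*1/138 - 814*(-1/527))) = 1028*(2351 + (-1963/138 + 814/527)) = 1028*(2351 - 922169/72726) = 1028*(170056657/72726) = 87409121698/36363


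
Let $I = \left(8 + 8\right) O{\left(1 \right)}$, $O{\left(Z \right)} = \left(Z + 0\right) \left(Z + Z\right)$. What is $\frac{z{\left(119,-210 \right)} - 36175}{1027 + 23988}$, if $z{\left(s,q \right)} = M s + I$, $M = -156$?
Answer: $- \frac{54707}{25015} \approx -2.187$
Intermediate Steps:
$O{\left(Z \right)} = 2 Z^{2}$ ($O{\left(Z \right)} = Z 2 Z = 2 Z^{2}$)
$I = 32$ ($I = \left(8 + 8\right) 2 \cdot 1^{2} = 16 \cdot 2 \cdot 1 = 16 \cdot 2 = 32$)
$z{\left(s,q \right)} = 32 - 156 s$ ($z{\left(s,q \right)} = - 156 s + 32 = 32 - 156 s$)
$\frac{z{\left(119,-210 \right)} - 36175}{1027 + 23988} = \frac{\left(32 - 18564\right) - 36175}{1027 + 23988} = \frac{\left(32 - 18564\right) - 36175}{25015} = \left(-18532 - 36175\right) \frac{1}{25015} = \left(-54707\right) \frac{1}{25015} = - \frac{54707}{25015}$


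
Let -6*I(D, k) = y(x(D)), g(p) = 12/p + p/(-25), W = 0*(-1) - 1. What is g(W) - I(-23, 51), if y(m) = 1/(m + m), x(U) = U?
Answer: -82549/6900 ≈ -11.964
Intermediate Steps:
W = -1 (W = 0 - 1 = -1)
g(p) = 12/p - p/25 (g(p) = 12/p + p*(-1/25) = 12/p - p/25)
y(m) = 1/(2*m)
I(D, k) = -1/(12*D)
g(W) - I(-23, 51) = (12/(-1) - 1/25*(-1)) - (-1)/(12*(-23)) = (12*(-1) + 1/25) - (-1)*(-1)/(12*23) = (-12 + 1/25) - 1*1/276 = -299/25 - 1/276 = -82549/6900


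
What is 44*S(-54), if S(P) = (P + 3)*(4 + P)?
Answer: 112200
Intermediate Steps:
S(P) = (3 + P)*(4 + P)
44*S(-54) = 44*(12 + (-54)**2 + 7*(-54)) = 44*(12 + 2916 - 378) = 44*2550 = 112200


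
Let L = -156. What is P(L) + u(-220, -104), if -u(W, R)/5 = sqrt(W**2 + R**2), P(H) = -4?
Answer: -4 - 20*sqrt(3701) ≈ -1220.7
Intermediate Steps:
u(W, R) = -5*sqrt(R**2 + W**2) (u(W, R) = -5*sqrt(W**2 + R**2) = -5*sqrt(R**2 + W**2))
P(L) + u(-220, -104) = -4 - 5*sqrt((-104)**2 + (-220)**2) = -4 - 5*sqrt(10816 + 48400) = -4 - 20*sqrt(3701)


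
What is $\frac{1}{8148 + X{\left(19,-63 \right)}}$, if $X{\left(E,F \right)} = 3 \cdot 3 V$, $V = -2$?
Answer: $\frac{1}{8130} \approx 0.000123$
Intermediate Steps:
$X{\left(E,F \right)} = -18$ ($X{\left(E,F \right)} = 3 \cdot 3 \left(-2\right) = 9 \left(-2\right) = -18$)
$\frac{1}{8148 + X{\left(19,-63 \right)}} = \frac{1}{8148 - 18} = \frac{1}{8130}$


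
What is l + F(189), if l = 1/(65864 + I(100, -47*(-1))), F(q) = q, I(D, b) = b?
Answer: 12457180/65911 ≈ 189.00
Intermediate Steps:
l = 1/65911 (l = 1/(65864 - 47*(-1)) = 1/(65864 + 47) = 1/65911 ≈ 1.5172e-5)
l + F(189) = 1/65911 + 189 = 12457180/65911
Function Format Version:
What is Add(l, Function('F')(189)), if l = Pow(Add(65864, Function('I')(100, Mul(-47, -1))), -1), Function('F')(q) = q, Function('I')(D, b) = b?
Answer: Rational(12457180, 65911) ≈ 189.00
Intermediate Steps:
l = Rational(1, 65911) (l = Pow(Add(65864, Mul(-47, -1)), -1) = Pow(Add(65864, 47), -1) = Pow(65911, -1) = Rational(1, 65911) ≈ 1.5172e-5)
Add(l, Function('F')(189)) = Add(Rational(1, 65911), 189) = Rational(12457180, 65911)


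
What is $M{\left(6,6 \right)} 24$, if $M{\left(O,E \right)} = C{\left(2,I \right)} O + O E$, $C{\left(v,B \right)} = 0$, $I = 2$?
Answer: $864$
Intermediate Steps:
$M{\left(O,E \right)} = E O$ ($M{\left(O,E \right)} = 0 O + O E = 0 + E O = E O$)
$M{\left(6,6 \right)} 24 = 6 \cdot 6 \cdot 24 = 36 \cdot 24 = 864$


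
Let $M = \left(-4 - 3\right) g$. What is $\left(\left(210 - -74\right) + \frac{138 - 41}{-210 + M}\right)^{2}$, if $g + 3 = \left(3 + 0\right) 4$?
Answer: $\frac{5996179225}{74529} \approx 80454.0$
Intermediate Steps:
$g = 9$ ($g = -3 + \left(3 + 0\right) 4 = -3 + 3 \cdot 4 = -3 + 12 = 9$)
$M = -63$ ($M = \left(-4 - 3\right) 9 = \left(-7\right) 9 = -63$)
$\left(\left(210 - -74\right) + \frac{138 - 41}{-210 + M}\right)^{2} = \left(\left(210 - -74\right) + \frac{138 - 41}{-210 - 63}\right)^{2} = \left(\left(210 + 74\right) + \frac{97}{-273}\right)^{2} = \left(284 + 97 \left(- \frac{1}{273}\right)\right)^{2} = \left(284 - \frac{97}{273}\right)^{2} = \left(\frac{77435}{273}\right)^{2} = \frac{5996179225}{74529}$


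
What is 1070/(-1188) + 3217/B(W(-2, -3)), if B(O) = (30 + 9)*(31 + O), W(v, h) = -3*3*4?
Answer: -671741/38610 ≈ -17.398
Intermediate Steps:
W(v, h) = -36 (W(v, h) = -9*4 = -36)
B(O) = 1209 + 39*O (B(O) = 39*(31 + O) = 1209 + 39*O)
1070/(-1188) + 3217/B(W(-2, -3)) = 1070/(-1188) + 3217/(1209 + 39*(-36)) = 1070*(-1/1188) + 3217/(1209 - 1404) = -535/594 + 3217/(-195) = -535/594 + 3217*(-1/195) = -535/594 - 3217/195 = -671741/38610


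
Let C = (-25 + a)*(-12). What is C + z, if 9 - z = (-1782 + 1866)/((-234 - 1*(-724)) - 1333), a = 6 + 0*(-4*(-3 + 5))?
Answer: 66625/281 ≈ 237.10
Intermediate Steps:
a = 6 (a = 6 + 0*(-4*2) = 6 + 0*(-8) = 6 + 0 = 6)
C = 228 (C = (-25 + 6)*(-12) = -19*(-12) = 228)
z = 2557/281 (z = 9 - (-1782 + 1866)/((-234 - 1*(-724)) - 1333) = 9 - 84/((-234 + 724) - 1333) = 9 - 84/(490 - 1333) = 9 - 84/(-843) = 9 - 84*(-1)/843 = 9 - 1*(-28/281) = 9 + 28/281 = 2557/281 ≈ 9.0996)
C + z = 228 + 2557/281 = 66625/281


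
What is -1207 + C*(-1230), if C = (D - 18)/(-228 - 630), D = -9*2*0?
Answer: -176291/143 ≈ -1232.8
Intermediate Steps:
D = 0 (D = -18*0 = 0)
C = 3/143 (C = (0 - 18)/(-228 - 630) = -18/(-858) = -18*(-1/858) = 3/143 ≈ 0.020979)
-1207 + C*(-1230) = -1207 + (3/143)*(-1230) = -1207 - 3690/143 = -176291/143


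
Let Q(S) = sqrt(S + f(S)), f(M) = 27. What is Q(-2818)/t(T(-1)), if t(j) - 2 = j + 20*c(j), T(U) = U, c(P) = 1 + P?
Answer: I*sqrt(2791) ≈ 52.83*I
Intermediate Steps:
Q(S) = sqrt(27 + S) (Q(S) = sqrt(S + 27) = sqrt(27 + S))
t(j) = 22 + 21*j (t(j) = 2 + (j + 20*(1 + j)) = 2 + (j + (20 + 20*j)) = 2 + (20 + 21*j) = 22 + 21*j)
Q(-2818)/t(T(-1)) = sqrt(27 - 2818)/(22 + 21*(-1)) = sqrt(-2791)/(22 - 21) = (I*sqrt(2791))/1 = (I*sqrt(2791))*1 = I*sqrt(2791)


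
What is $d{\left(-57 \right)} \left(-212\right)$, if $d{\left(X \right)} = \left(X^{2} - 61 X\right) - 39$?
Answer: $-1417644$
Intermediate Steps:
$d{\left(X \right)} = -39 + X^{2} - 61 X$
$d{\left(-57 \right)} \left(-212\right) = \left(-39 + \left(-57\right)^{2} - -3477\right) \left(-212\right) = \left(-39 + 3249 + 3477\right) \left(-212\right) = 6687 \left(-212\right) = -1417644$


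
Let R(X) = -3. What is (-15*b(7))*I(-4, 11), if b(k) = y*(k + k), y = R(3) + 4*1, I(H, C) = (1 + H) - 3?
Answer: 1260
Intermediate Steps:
I(H, C) = -2 + H
y = 1 (y = -3 + 4*1 = -3 + 4 = 1)
b(k) = 2*k (b(k) = 1*(k + k) = 1*(2*k) = 2*k)
(-15*b(7))*I(-4, 11) = (-30*7)*(-2 - 4) = -15*14*(-6) = -210*(-6) = 1260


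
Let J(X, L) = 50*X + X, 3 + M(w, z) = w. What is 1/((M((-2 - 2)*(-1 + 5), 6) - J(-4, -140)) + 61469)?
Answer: 1/61654 ≈ 1.6220e-5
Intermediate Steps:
M(w, z) = -3 + w
J(X, L) = 51*X
1/((M((-2 - 2)*(-1 + 5), 6) - J(-4, -140)) + 61469) = 1/(((-3 + (-2 - 2)*(-1 + 5)) - 51*(-4)) + 61469) = 1/(((-3 - 4*4) - 1*(-204)) + 61469) = 1/(((-3 - 16) + 204) + 61469) = 1/((-19 + 204) + 61469) = 1/(185 + 61469) = 1/61654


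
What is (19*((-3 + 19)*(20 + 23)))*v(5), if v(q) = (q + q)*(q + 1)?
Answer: 784320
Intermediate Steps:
v(q) = 2*q*(1 + q) (v(q) = (2*q)*(1 + q) = 2*q*(1 + q))
(19*((-3 + 19)*(20 + 23)))*v(5) = (19*((-3 + 19)*(20 + 23)))*(2*5*(1 + 5)) = (19*(16*43))*(2*5*6) = (19*688)*60 = 13072*60 = 784320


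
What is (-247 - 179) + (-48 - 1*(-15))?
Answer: -459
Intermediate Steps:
(-247 - 179) + (-48 - 1*(-15)) = -426 + (-48 + 15) = -426 - 33 = -459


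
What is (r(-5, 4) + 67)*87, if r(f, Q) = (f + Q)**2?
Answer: 5916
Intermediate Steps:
r(f, Q) = (Q + f)**2
(r(-5, 4) + 67)*87 = ((4 - 5)**2 + 67)*87 = ((-1)**2 + 67)*87 = (1 + 67)*87 = 68*87 = 5916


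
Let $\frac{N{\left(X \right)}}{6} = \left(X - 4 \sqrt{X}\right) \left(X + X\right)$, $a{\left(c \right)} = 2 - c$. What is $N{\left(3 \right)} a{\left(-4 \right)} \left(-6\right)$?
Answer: $-3888 + 5184 \sqrt{3} \approx 5091.0$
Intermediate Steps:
$N{\left(X \right)} = 12 X \left(X - 4 \sqrt{X}\right)$ ($N{\left(X \right)} = 6 \left(X - 4 \sqrt{X}\right) \left(X + X\right) = 6 \left(X - 4 \sqrt{X}\right) 2 X = 6 \cdot 2 X \left(X - 4 \sqrt{X}\right) = 12 X \left(X - 4 \sqrt{X}\right)$)
$N{\left(3 \right)} a{\left(-4 \right)} \left(-6\right) = \left(- 48 \cdot 3^{\frac{3}{2}} + 12 \cdot 3^{2}\right) \left(2 - -4\right) \left(-6\right) = \left(- 48 \cdot 3 \sqrt{3} + 12 \cdot 9\right) \left(2 + 4\right) \left(-6\right) = \left(- 144 \sqrt{3} + 108\right) 6 \left(-6\right) = \left(108 - 144 \sqrt{3}\right) 6 \left(-6\right) = \left(648 - 864 \sqrt{3}\right) \left(-6\right) = -3888 + 5184 \sqrt{3}$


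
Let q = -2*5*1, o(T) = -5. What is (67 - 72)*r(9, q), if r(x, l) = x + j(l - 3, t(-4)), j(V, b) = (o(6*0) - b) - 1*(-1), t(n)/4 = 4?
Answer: 55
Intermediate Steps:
t(n) = 16 (t(n) = 4*4 = 16)
q = -10 (q = -10*1 = -10)
j(V, b) = -4 - b (j(V, b) = (-5 - b) - 1*(-1) = (-5 - b) + 1 = -4 - b)
r(x, l) = -20 + x (r(x, l) = x + (-4 - 1*16) = x + (-4 - 16) = x - 20 = -20 + x)
(67 - 72)*r(9, q) = (67 - 72)*(-20 + 9) = -5*(-11) = 55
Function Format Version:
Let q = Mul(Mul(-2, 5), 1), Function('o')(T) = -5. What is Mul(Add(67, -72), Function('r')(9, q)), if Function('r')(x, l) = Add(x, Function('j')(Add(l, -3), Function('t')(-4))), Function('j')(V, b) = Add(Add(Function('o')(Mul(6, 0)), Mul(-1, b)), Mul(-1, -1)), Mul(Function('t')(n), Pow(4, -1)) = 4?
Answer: 55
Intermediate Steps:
Function('t')(n) = 16 (Function('t')(n) = Mul(4, 4) = 16)
q = -10 (q = Mul(-10, 1) = -10)
Function('j')(V, b) = Add(-4, Mul(-1, b)) (Function('j')(V, b) = Add(Add(-5, Mul(-1, b)), Mul(-1, -1)) = Add(Add(-5, Mul(-1, b)), 1) = Add(-4, Mul(-1, b)))
Function('r')(x, l) = Add(-20, x) (Function('r')(x, l) = Add(x, Add(-4, Mul(-1, 16))) = Add(x, Add(-4, -16)) = Add(x, -20) = Add(-20, x))
Mul(Add(67, -72), Function('r')(9, q)) = Mul(Add(67, -72), Add(-20, 9)) = Mul(-5, -11) = 55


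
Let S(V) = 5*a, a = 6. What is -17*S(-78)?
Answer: -510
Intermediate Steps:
S(V) = 30 (S(V) = 5*6 = 30)
-17*S(-78) = -17*30 = -510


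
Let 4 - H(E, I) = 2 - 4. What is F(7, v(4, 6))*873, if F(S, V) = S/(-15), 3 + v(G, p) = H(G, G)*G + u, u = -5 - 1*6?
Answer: -2037/5 ≈ -407.40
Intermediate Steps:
H(E, I) = 6 (H(E, I) = 4 - (2 - 4) = 4 - 1*(-2) = 4 + 2 = 6)
u = -11 (u = -5 - 6 = -11)
v(G, p) = -14 + 6*G (v(G, p) = -3 + (6*G - 11) = -3 + (-11 + 6*G) = -14 + 6*G)
F(S, V) = -S/15 (F(S, V) = S*(-1/15) = -S/15)
F(7, v(4, 6))*873 = -1/15*7*873 = -7/15*873 = -2037/5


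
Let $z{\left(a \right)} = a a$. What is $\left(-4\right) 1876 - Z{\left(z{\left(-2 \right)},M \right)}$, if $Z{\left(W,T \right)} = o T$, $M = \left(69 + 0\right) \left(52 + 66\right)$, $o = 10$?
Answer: $-88924$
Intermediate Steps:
$z{\left(a \right)} = a^{2}$
$M = 8142$ ($M = 69 \cdot 118 = 8142$)
$Z{\left(W,T \right)} = 10 T$
$\left(-4\right) 1876 - Z{\left(z{\left(-2 \right)},M \right)} = \left(-4\right) 1876 - 10 \cdot 8142 = -7504 - 81420 = -88924$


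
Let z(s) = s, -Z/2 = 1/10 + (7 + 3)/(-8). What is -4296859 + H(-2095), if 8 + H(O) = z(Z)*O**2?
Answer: 11595781/2 ≈ 5.7979e+6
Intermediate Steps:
Z = 23/10 (Z = -2*(1/10 + (7 + 3)/(-8)) = -2*(1*(1/10) + 10*(-1/8)) = -2*(1/10 - 5/4) = -2*(-23/20) = 23/10 ≈ 2.3000)
H(O) = -8 + 23*O**2/10
-4296859 + H(-2095) = -4296859 + (-8 + (23/10)*(-2095)**2) = -4296859 + (-8 + (23/10)*4389025) = -4296859 + (-8 + 20189515/2) = -4296859 + 20189499/2 = 11595781/2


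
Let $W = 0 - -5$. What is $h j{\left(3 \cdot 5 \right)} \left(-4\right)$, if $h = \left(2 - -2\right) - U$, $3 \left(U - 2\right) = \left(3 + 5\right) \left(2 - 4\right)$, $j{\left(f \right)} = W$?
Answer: $- \frac{440}{3} \approx -146.67$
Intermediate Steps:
$W = 5$ ($W = 0 + 5 = 5$)
$j{\left(f \right)} = 5$
$U = - \frac{10}{3}$ ($U = 2 + \frac{\left(3 + 5\right) \left(2 - 4\right)}{3} = 2 + \frac{8 \left(-2\right)}{3} = 2 + \frac{1}{3} \left(-16\right) = 2 - \frac{16}{3} = - \frac{10}{3} \approx -3.3333$)
$h = \frac{22}{3}$ ($h = \left(2 - -2\right) - - \frac{10}{3} = \left(2 + 2\right) + \frac{10}{3} = 4 + \frac{10}{3} = \frac{22}{3} \approx 7.3333$)
$h j{\left(3 \cdot 5 \right)} \left(-4\right) = \frac{22}{3} \cdot 5 \left(-4\right) = \frac{110}{3} \left(-4\right) = - \frac{440}{3}$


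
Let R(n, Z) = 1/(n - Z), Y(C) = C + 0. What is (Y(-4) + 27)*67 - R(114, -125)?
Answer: 368298/239 ≈ 1541.0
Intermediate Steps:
Y(C) = C
(Y(-4) + 27)*67 - R(114, -125) = (-4 + 27)*67 - 1/(114 - 1*(-125)) = 23*67 - 1/(114 + 125) = 1541 - 1/239 = 368298/239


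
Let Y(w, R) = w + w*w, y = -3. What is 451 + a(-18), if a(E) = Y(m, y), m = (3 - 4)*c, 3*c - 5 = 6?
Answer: 4147/9 ≈ 460.78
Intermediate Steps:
c = 11/3 (c = 5/3 + (1/3)*6 = 5/3 + 2 = 11/3 ≈ 3.6667)
m = -11/3 (m = (3 - 4)*(11/3) = -1*11/3 = -11/3 ≈ -3.6667)
Y(w, R) = w + w**2
a(E) = 88/9 (a(E) = -11*(1 - 11/3)/3 = -11/3*(-8/3) = 88/9)
451 + a(-18) = 451 + 88/9 = 4147/9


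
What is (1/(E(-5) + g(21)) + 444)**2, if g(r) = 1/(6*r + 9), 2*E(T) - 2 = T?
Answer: 31920110244/162409 ≈ 1.9654e+5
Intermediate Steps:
E(T) = 1 + T/2
g(r) = 1/(9 + 6*r)
(1/(E(-5) + g(21)) + 444)**2 = (1/((1 + (1/2)*(-5)) + 1/(3*(3 + 2*21))) + 444)**2 = (1/((1 - 5/2) + 1/(3*(3 + 42))) + 444)**2 = (1/(-3/2 + (1/3)/45) + 444)**2 = (1/(-3/2 + (1/3)*(1/45)) + 444)**2 = (1/(-3/2 + 1/135) + 444)**2 = (1/(-403/270) + 444)**2 = (-270/403 + 444)**2 = (178662/403)**2 = 31920110244/162409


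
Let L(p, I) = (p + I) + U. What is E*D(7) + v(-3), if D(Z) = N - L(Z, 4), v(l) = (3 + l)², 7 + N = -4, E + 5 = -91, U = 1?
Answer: 2208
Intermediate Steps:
E = -96 (E = -5 - 91 = -96)
L(p, I) = 1 + I + p (L(p, I) = (p + I) + 1 = (I + p) + 1 = 1 + I + p)
N = -11 (N = -7 - 4 = -11)
D(Z) = -16 - Z (D(Z) = -11 - (1 + 4 + Z) = -11 - (5 + Z) = -11 + (-5 - Z) = -16 - Z)
E*D(7) + v(-3) = -96*(-16 - 1*7) + (3 - 3)² = -96*(-16 - 7) + 0² = -96*(-23) + 0 = 2208 + 0 = 2208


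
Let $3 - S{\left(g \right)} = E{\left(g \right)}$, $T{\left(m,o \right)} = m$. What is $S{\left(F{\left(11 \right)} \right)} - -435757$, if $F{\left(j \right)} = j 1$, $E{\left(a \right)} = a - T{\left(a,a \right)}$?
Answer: $435760$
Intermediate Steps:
$E{\left(a \right)} = 0$ ($E{\left(a \right)} = a - a = 0$)
$F{\left(j \right)} = j$
$S{\left(g \right)} = 3$ ($S{\left(g \right)} = 3 - 0 = 3 + 0 = 3$)
$S{\left(F{\left(11 \right)} \right)} - -435757 = 3 - -435757 = 3 + 435757 = 435760$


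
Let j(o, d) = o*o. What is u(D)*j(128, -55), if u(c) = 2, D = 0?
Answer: 32768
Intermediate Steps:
j(o, d) = o²
u(D)*j(128, -55) = 2*128² = 2*16384 = 32768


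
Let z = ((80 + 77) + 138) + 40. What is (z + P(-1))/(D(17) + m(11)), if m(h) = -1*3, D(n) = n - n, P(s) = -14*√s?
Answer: -335/3 + 14*I/3 ≈ -111.67 + 4.6667*I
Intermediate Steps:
D(n) = 0
z = 335 (z = (157 + 138) + 40 = 295 + 40 = 335)
m(h) = -3
(z + P(-1))/(D(17) + m(11)) = (335 - 14*I)/(0 - 3) = (335 - 14*I)/(-3) = (335 - 14*I)*(-⅓) = -335/3 + 14*I/3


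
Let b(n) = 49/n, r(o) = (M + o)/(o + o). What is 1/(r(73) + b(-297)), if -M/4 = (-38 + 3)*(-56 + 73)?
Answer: 43362/721387 ≈ 0.060109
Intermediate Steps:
M = 2380 (M = -4*(-38 + 3)*(-56 + 73) = -(-140)*17 = -4*(-595) = 2380)
r(o) = (2380 + o)/(2*o) (r(o) = (2380 + o)/(o + o) = (2380 + o)/((2*o)) = (2380 + o)*(1/(2*o)) = (2380 + o)/(2*o))
1/(r(73) + b(-297)) = 1/((½)*(2380 + 73)/73 + 49/(-297)) = 1/((½)*(1/73)*2453 + 49*(-1/297)) = 1/(2453/146 - 49/297) = 1/(721387/43362) = 43362/721387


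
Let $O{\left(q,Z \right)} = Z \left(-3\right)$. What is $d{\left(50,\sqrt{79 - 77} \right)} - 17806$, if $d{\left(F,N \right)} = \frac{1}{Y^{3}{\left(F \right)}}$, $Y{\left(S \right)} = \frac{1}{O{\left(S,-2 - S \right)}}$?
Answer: $3778610$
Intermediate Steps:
$O{\left(q,Z \right)} = - 3 Z$
$Y{\left(S \right)} = \frac{1}{6 + 3 S}$ ($Y{\left(S \right)} = \frac{1}{\left(-3\right) \left(-2 - S\right)} = \frac{1}{6 + 3 S}$)
$d{\left(F,N \right)} = 27 \left(2 + F\right)^{3}$ ($d{\left(F,N \right)} = \frac{1}{\left(\frac{1}{3 \left(2 + F\right)}\right)^{3}} = \frac{1}{\frac{1}{27} \frac{1}{\left(2 + F\right)^{3}}} = 27 \left(2 + F\right)^{3}$)
$d{\left(50,\sqrt{79 - 77} \right)} - 17806 = 27 \left(2 + 50\right)^{3} - 17806 = 27 \cdot 52^{3} - 17806 = 27 \cdot 140608 - 17806 = 3796416 - 17806 = 3778610$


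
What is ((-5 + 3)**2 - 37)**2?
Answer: 1089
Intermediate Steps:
((-5 + 3)**2 - 37)**2 = ((-2)**2 - 37)**2 = (4 - 37)**2 = (-33)**2 = 1089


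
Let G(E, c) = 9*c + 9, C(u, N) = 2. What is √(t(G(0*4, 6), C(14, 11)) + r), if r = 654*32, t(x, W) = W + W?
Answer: 2*√5233 ≈ 144.68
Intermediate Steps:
G(E, c) = 9 + 9*c
t(x, W) = 2*W
r = 20928
√(t(G(0*4, 6), C(14, 11)) + r) = √(2*2 + 20928) = √(4 + 20928) = √20932 = 2*√5233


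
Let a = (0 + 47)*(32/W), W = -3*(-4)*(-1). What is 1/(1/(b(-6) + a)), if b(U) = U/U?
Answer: -373/3 ≈ -124.33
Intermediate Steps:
b(U) = 1
W = -12 (W = 12*(-1) = -12)
a = -376/3 (a = (0 + 47)*(32/(-12)) = 47*(32*(-1/12)) = 47*(-8/3) = -376/3 ≈ -125.33)
1/(1/(b(-6) + a)) = 1/(1/(1 - 376/3)) = 1/(1/(-373/3)) = 1/(-3/373) = -373/3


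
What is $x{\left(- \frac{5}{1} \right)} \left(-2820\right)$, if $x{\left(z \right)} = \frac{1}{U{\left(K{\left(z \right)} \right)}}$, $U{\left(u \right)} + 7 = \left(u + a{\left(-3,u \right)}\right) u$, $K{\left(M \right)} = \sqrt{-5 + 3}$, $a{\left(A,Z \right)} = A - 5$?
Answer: $\frac{25380}{209} - \frac{22560 i \sqrt{2}}{209} \approx 121.44 - 152.65 i$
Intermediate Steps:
$a{\left(A,Z \right)} = -5 + A$
$K{\left(M \right)} = i \sqrt{2}$ ($K{\left(M \right)} = \sqrt{-2} = i \sqrt{2}$)
$U{\left(u \right)} = -7 + u \left(-8 + u\right)$ ($U{\left(u \right)} = -7 + \left(u - 8\right) u = -7 + \left(-8 + u\right) u = -7 + u \left(-8 + u\right)$)
$x{\left(z \right)} = \frac{1}{-9 - 8 i \sqrt{2}}$ ($x{\left(z \right)} = \frac{1}{-7 + \left(i \sqrt{2}\right)^{2} - 8 i \sqrt{2}} = \frac{1}{-7 - 2 - 8 i \sqrt{2}} = \frac{1}{-9 - 8 i \sqrt{2}}$)
$x{\left(- \frac{5}{1} \right)} \left(-2820\right) = \frac{i}{- 9 i + 8 \sqrt{2}} \left(-2820\right) = - \frac{2820 i}{- 9 i + 8 \sqrt{2}}$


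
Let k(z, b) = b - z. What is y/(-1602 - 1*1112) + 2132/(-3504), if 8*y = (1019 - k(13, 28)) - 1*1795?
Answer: -2719895/4754928 ≈ -0.57202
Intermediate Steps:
y = -791/8 (y = ((1019 - (28 - 1*13)) - 1*1795)/8 = ((1019 - (28 - 13)) - 1795)/8 = ((1019 - 1*15) - 1795)/8 = ((1019 - 15) - 1795)/8 = (1004 - 1795)/8 = (1/8)*(-791) = -791/8 ≈ -98.875)
y/(-1602 - 1*1112) + 2132/(-3504) = -791/(8*(-1602 - 1*1112)) + 2132/(-3504) = -791/(8*(-1602 - 1112)) + 2132*(-1/3504) = -791/8/(-2714) - 533/876 = -791/8*(-1/2714) - 533/876 = 791/21712 - 533/876 = -2719895/4754928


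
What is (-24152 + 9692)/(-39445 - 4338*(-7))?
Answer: 14460/9079 ≈ 1.5927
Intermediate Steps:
(-24152 + 9692)/(-39445 - 4338*(-7)) = -14460/(-39445 + 30366) = -14460/(-9079) = -14460*(-1/9079) = 14460/9079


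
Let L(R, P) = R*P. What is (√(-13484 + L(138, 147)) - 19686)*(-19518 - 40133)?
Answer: 1174289586 - 59651*√6802 ≈ 1.1694e+9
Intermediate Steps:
L(R, P) = P*R
(√(-13484 + L(138, 147)) - 19686)*(-19518 - 40133) = (√(-13484 + 147*138) - 19686)*(-19518 - 40133) = (√(-13484 + 20286) - 19686)*(-59651) = (√6802 - 19686)*(-59651) = (-19686 + √6802)*(-59651) = 1174289586 - 59651*√6802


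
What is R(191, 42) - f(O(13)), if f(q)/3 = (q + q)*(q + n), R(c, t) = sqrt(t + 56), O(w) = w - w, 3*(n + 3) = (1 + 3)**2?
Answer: 7*sqrt(2) ≈ 9.8995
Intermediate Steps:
n = 7/3 (n = -3 + (1 + 3)**2/3 = -3 + (1/3)*4**2 = -3 + (1/3)*16 = -3 + 16/3 = 7/3 ≈ 2.3333)
O(w) = 0
R(c, t) = sqrt(56 + t)
f(q) = 6*q*(7/3 + q) (f(q) = 3*((q + q)*(q + 7/3)) = 3*((2*q)*(7/3 + q)) = 3*(2*q*(7/3 + q)) = 6*q*(7/3 + q))
R(191, 42) - f(O(13)) = sqrt(56 + 42) - 2*0*(7 + 3*0) = sqrt(98) - 2*0*(7 + 0) = 7*sqrt(2) - 2*0*7 = 7*sqrt(2) - 1*0 = 7*sqrt(2) + 0 = 7*sqrt(2)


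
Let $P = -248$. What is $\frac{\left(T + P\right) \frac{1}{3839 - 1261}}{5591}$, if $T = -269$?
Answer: $- \frac{517}{14413598} \approx -3.5869 \cdot 10^{-5}$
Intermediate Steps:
$\frac{\left(T + P\right) \frac{1}{3839 - 1261}}{5591} = \frac{\left(-269 - 248\right) \frac{1}{3839 - 1261}}{5591} = - \frac{517}{2578} \cdot \frac{1}{5591} = \left(-517\right) \frac{1}{2578} \cdot \frac{1}{5591} = \left(- \frac{517}{2578}\right) \frac{1}{5591} = - \frac{517}{14413598}$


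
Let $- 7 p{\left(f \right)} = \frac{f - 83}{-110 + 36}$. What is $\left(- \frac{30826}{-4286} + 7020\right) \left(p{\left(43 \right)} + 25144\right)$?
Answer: $\frac{98070142135348}{555037} \approx 1.7669 \cdot 10^{8}$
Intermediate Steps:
$p{\left(f \right)} = - \frac{83}{518} + \frac{f}{518}$ ($p{\left(f \right)} = - \frac{\left(f - 83\right) \frac{1}{-110 + 36}}{7} = - \frac{\left(-83 + f\right) \frac{1}{-74}}{7} = - \frac{\left(-83 + f\right) \left(- \frac{1}{74}\right)}{7} = - \frac{\frac{83}{74} - \frac{f}{74}}{7} = - \frac{83}{518} + \frac{f}{518}$)
$\left(- \frac{30826}{-4286} + 7020\right) \left(p{\left(43 \right)} + 25144\right) = \left(- \frac{30826}{-4286} + 7020\right) \left(\left(- \frac{83}{518} + \frac{1}{518} \cdot 43\right) + 25144\right) = \left(\left(-30826\right) \left(- \frac{1}{4286}\right) + 7020\right) \left(\left(- \frac{83}{518} + \frac{43}{518}\right) + 25144\right) = \left(\frac{15413}{2143} + 7020\right) \left(- \frac{20}{259} + 25144\right) = \frac{15059273}{2143} \cdot \frac{6512276}{259} = \frac{98070142135348}{555037}$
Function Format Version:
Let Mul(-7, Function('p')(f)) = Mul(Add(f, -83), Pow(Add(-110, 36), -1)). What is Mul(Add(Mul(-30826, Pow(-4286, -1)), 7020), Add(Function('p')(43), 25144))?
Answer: Rational(98070142135348, 555037) ≈ 1.7669e+8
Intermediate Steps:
Function('p')(f) = Add(Rational(-83, 518), Mul(Rational(1, 518), f)) (Function('p')(f) = Mul(Rational(-1, 7), Mul(Add(f, -83), Pow(Add(-110, 36), -1))) = Mul(Rational(-1, 7), Mul(Add(-83, f), Pow(-74, -1))) = Mul(Rational(-1, 7), Mul(Add(-83, f), Rational(-1, 74))) = Mul(Rational(-1, 7), Add(Rational(83, 74), Mul(Rational(-1, 74), f))) = Add(Rational(-83, 518), Mul(Rational(1, 518), f)))
Mul(Add(Mul(-30826, Pow(-4286, -1)), 7020), Add(Function('p')(43), 25144)) = Mul(Add(Mul(-30826, Pow(-4286, -1)), 7020), Add(Add(Rational(-83, 518), Mul(Rational(1, 518), 43)), 25144)) = Mul(Add(Mul(-30826, Rational(-1, 4286)), 7020), Add(Add(Rational(-83, 518), Rational(43, 518)), 25144)) = Mul(Add(Rational(15413, 2143), 7020), Add(Rational(-20, 259), 25144)) = Mul(Rational(15059273, 2143), Rational(6512276, 259)) = Rational(98070142135348, 555037)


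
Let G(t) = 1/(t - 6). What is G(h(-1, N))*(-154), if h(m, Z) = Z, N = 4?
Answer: 77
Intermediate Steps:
G(t) = 1/(-6 + t)
G(h(-1, N))*(-154) = -154/(-6 + 4) = -154/(-2) = -½*(-154) = 77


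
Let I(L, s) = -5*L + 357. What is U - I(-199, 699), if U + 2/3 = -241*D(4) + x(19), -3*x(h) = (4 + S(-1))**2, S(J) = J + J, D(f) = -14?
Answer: 2020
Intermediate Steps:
S(J) = 2*J
x(h) = -4/3 (x(h) = -(4 + 2*(-1))**2/3 = -(4 - 2)**2/3 = -1/3*2**2 = -1/3*4 = -4/3)
U = 3372 (U = -2/3 + (-241*(-14) - 4/3) = -2/3 + (3374 - 4/3) = -2/3 + 10118/3 = 3372)
I(L, s) = 357 - 5*L
U - I(-199, 699) = 3372 - (357 - 5*(-199)) = 3372 - (357 + 995) = 3372 - 1*1352 = 3372 - 1352 = 2020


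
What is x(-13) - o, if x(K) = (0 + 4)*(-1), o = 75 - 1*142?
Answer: 63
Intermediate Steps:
o = -67 (o = 75 - 142 = -67)
x(K) = -4 (x(K) = 4*(-1) = -4)
x(-13) - o = -4 - 1*(-67) = -4 + 67 = 63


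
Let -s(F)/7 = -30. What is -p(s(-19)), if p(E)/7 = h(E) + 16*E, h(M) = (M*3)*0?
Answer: -23520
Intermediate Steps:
h(M) = 0 (h(M) = (3*M)*0 = 0)
s(F) = 210 (s(F) = -7*(-30) = 210)
p(E) = 112*E (p(E) = 7*(0 + 16*E) = 7*(16*E) = 112*E)
-p(s(-19)) = -112*210 = -1*23520 = -23520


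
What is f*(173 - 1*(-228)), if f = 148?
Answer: 59348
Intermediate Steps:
f*(173 - 1*(-228)) = 148*(173 - 1*(-228)) = 148*(173 + 228) = 148*401 = 59348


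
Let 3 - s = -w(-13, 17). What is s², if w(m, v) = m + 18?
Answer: 64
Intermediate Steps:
w(m, v) = 18 + m
s = 8 (s = 3 - (-1)*(18 - 13) = 3 - (-1)*5 = 3 - 1*(-5) = 3 + 5 = 8)
s² = 8² = 64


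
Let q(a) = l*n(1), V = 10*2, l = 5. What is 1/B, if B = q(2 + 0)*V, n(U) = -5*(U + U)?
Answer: -1/1000 ≈ -0.0010000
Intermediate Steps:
n(U) = -10*U
V = 20
q(a) = -50 (q(a) = 5*(-10*1) = 5*(-10) = -50)
B = -1000 (B = -50*20 = -1000)
1/B = 1/(-1000) = -1/1000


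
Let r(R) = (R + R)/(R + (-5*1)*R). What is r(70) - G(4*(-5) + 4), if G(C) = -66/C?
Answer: -37/8 ≈ -4.6250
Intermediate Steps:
r(R) = -½ (r(R) = (2*R)/(R - 5*R) = (2*R)/((-4*R)) = (2*R)*(-1/(4*R)) = -½)
r(70) - G(4*(-5) + 4) = -½ - (-66)/(4*(-5) + 4) = -½ - (-66)/(-20 + 4) = -½ - (-66)/(-16) = -½ - (-66)*(-1)/16 = -½ - 1*33/8 = -½ - 33/8 = -37/8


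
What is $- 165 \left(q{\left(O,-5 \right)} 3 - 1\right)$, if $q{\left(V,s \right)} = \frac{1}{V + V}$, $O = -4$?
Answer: $\frac{1815}{8} \approx 226.88$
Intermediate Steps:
$q{\left(V,s \right)} = \frac{1}{2 V}$
$- 165 \left(q{\left(O,-5 \right)} 3 - 1\right) = - 165 \left(\frac{1}{2 \left(-4\right)} 3 - 1\right) = - 165 \left(\frac{1}{2} \left(- \frac{1}{4}\right) 3 - 1\right) = - 165 \left(\left(- \frac{1}{8}\right) 3 - 1\right) = - 165 \left(- \frac{3}{8} - 1\right) = \left(-165\right) \left(- \frac{11}{8}\right) = \frac{1815}{8}$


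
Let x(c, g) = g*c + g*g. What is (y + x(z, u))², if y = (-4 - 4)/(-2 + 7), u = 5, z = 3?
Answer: 36864/25 ≈ 1474.6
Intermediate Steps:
x(c, g) = g² + c*g (x(c, g) = c*g + g² = g² + c*g)
y = -8/5 ≈ -1.6000
(y + x(z, u))² = (-8/5 + 5*(3 + 5))² = (-8/5 + 5*8)² = (-8/5 + 40)² = (192/5)² = 36864/25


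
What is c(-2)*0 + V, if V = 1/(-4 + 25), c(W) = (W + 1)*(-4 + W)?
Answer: 1/21 ≈ 0.047619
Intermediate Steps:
c(W) = (1 + W)*(-4 + W)
V = 1/21 ≈ 0.047619
c(-2)*0 + V = (-4 + (-2)² - 3*(-2))*0 + 1/21 = (-4 + 4 + 6)*0 + 1/21 = 6*0 + 1/21 = 0 + 1/21 = 1/21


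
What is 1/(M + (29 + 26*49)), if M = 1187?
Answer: 1/2490 ≈ 0.00040161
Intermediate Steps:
1/(M + (29 + 26*49)) = 1/(1187 + (29 + 26*49)) = 1/(1187 + (29 + 1274)) = 1/(1187 + 1303) = 1/2490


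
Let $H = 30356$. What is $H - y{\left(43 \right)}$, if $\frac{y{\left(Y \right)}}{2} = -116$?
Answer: $30588$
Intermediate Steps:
$y{\left(Y \right)} = -232$ ($y{\left(Y \right)} = 2 \left(-116\right) = -232$)
$H - y{\left(43 \right)} = 30356 - -232 = 30356 + 232 = 30588$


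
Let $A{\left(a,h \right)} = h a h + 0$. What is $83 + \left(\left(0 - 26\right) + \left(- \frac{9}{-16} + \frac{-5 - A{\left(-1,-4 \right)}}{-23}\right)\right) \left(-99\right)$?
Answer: $\frac{974707}{368} \approx 2648.7$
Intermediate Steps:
$A{\left(a,h \right)} = a h^{2}$ ($A{\left(a,h \right)} = a h h + 0 = a h^{2} + 0 = a h^{2}$)
$83 + \left(\left(0 - 26\right) + \left(- \frac{9}{-16} + \frac{-5 - A{\left(-1,-4 \right)}}{-23}\right)\right) \left(-99\right) = 83 + \left(\left(0 - 26\right) + \left(- \frac{9}{-16} + \frac{-5 - - \left(-4\right)^{2}}{-23}\right)\right) \left(-99\right) = 83 + \left(-26 + \left(\left(-9\right) \left(- \frac{1}{16}\right) + \left(-5 - \left(-1\right) 16\right) \left(- \frac{1}{23}\right)\right)\right) \left(-99\right) = 83 + \left(-26 + \left(\frac{9}{16} + \left(-5 - -16\right) \left(- \frac{1}{23}\right)\right)\right) \left(-99\right) = 83 + \left(-26 + \left(\frac{9}{16} + \left(-5 + 16\right) \left(- \frac{1}{23}\right)\right)\right) \left(-99\right) = 83 + \left(-26 + \left(\frac{9}{16} + 11 \left(- \frac{1}{23}\right)\right)\right) \left(-99\right) = 83 + \left(-26 + \left(\frac{9}{16} - \frac{11}{23}\right)\right) \left(-99\right) = 83 + \left(-26 + \frac{31}{368}\right) \left(-99\right) = 83 - - \frac{944163}{368} = 83 + \frac{944163}{368} = \frac{974707}{368}$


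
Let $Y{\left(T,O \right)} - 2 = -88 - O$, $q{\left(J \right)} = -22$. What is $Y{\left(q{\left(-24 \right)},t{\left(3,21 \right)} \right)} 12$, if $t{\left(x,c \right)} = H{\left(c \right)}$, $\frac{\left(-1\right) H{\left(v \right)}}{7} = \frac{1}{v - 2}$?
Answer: $- \frac{19524}{19} \approx -1027.6$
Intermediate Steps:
$H{\left(v \right)} = - \frac{7}{-2 + v}$ ($H{\left(v \right)} = - \frac{7}{v - 2} = - \frac{7}{-2 + v}$)
$t{\left(x,c \right)} = - \frac{7}{-2 + c}$
$Y{\left(T,O \right)} = -86 - O$ ($Y{\left(T,O \right)} = 2 - \left(88 + O\right) = -86 - O$)
$Y{\left(q{\left(-24 \right)},t{\left(3,21 \right)} \right)} 12 = \left(-86 - - \frac{7}{-2 + 21}\right) 12 = \left(-86 - - \frac{7}{19}\right) 12 = \left(-86 + \frac{7}{19}\right) 12 = \left(- \frac{1627}{19}\right) 12 = - \frac{19524}{19}$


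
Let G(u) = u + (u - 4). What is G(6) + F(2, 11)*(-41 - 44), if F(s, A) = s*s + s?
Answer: -502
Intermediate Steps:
G(u) = -4 + 2*u (G(u) = u + (-4 + u) = -4 + 2*u)
F(s, A) = s + s² (F(s, A) = s² + s = s + s²)
G(6) + F(2, 11)*(-41 - 44) = (-4 + 2*6) + (2*(1 + 2))*(-41 - 44) = (-4 + 12) + (2*3)*(-85) = 8 + 6*(-85) = 8 - 510 = -502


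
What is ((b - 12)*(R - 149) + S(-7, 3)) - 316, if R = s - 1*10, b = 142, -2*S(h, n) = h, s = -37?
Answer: -51585/2 ≈ -25793.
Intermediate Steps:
S(h, n) = -h/2
R = -47 (R = -37 - 1*10 = -37 - 10 = -47)
((b - 12)*(R - 149) + S(-7, 3)) - 316 = ((142 - 12)*(-47 - 149) - ½*(-7)) - 316 = (130*(-196) + 7/2) - 316 = (-25480 + 7/2) - 316 = -50953/2 - 316 = -51585/2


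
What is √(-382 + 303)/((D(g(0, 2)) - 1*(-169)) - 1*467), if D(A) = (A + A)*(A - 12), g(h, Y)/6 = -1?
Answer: -I*√79/82 ≈ -0.10839*I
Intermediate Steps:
g(h, Y) = -6 (g(h, Y) = 6*(-1) = -6)
D(A) = 2*A*(-12 + A) (D(A) = (2*A)*(-12 + A) = 2*A*(-12 + A))
√(-382 + 303)/((D(g(0, 2)) - 1*(-169)) - 1*467) = √(-382 + 303)/((2*(-6)*(-12 - 6) - 1*(-169)) - 1*467) = √(-79)/((2*(-6)*(-18) + 169) - 467) = (I*√79)/((216 + 169) - 467) = (I*√79)/(385 - 467) = (I*√79)/(-82) = (I*√79)*(-1/82) = -I*√79/82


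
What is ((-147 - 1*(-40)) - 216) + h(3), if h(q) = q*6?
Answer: -305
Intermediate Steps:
h(q) = 6*q
((-147 - 1*(-40)) - 216) + h(3) = ((-147 - 1*(-40)) - 216) + 6*3 = ((-147 + 40) - 216) + 18 = (-107 - 216) + 18 = -323 + 18 = -305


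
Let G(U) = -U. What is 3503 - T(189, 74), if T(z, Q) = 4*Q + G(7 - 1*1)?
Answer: 3213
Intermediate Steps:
T(z, Q) = -6 + 4*Q (T(z, Q) = 4*Q - (7 - 1*1) = 4*Q - (7 - 1) = 4*Q - 1*6 = 4*Q - 6 = -6 + 4*Q)
3503 - T(189, 74) = 3503 - (-6 + 4*74) = 3503 - (-6 + 296) = 3503 - 1*290 = 3503 - 290 = 3213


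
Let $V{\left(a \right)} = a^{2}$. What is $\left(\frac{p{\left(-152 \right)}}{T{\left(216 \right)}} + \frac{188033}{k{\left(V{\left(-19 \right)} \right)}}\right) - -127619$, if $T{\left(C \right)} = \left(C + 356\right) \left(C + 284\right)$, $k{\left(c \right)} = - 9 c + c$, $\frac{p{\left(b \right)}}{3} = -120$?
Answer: $\frac{1316942896429}{10324600} \approx 1.2755 \cdot 10^{5}$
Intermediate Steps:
$p{\left(b \right)} = -360$ ($p{\left(b \right)} = 3 \left(-120\right) = -360$)
$k{\left(c \right)} = - 8 c$
$T{\left(C \right)} = \left(284 + C\right) \left(356 + C\right)$ ($T{\left(C \right)} = \left(356 + C\right) \left(284 + C\right) = \left(284 + C\right) \left(356 + C\right)$)
$\left(\frac{p{\left(-152 \right)}}{T{\left(216 \right)}} + \frac{188033}{k{\left(V{\left(-19 \right)} \right)}}\right) - -127619 = \left(- \frac{360}{101104 + 216^{2} + 640 \cdot 216} + \frac{188033}{\left(-8\right) \left(-19\right)^{2}}\right) - -127619 = \left(- \frac{360}{101104 + 46656 + 138240} + \frac{188033}{\left(-8\right) 361}\right) + 127619 = \left(- \frac{360}{286000} + \frac{188033}{-2888}\right) + 127619 = \left(\left(-360\right) \frac{1}{286000} + 188033 \left(- \frac{1}{2888}\right)\right) + 127619 = \left(- \frac{9}{7150} - \frac{188033}{2888}\right) + 127619 = - \frac{672230971}{10324600} + 127619 = \frac{1316942896429}{10324600}$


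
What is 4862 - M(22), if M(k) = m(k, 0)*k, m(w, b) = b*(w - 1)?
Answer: 4862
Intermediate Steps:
m(w, b) = b*(-1 + w)
M(k) = 0 (M(k) = (0*(-1 + k))*k = 0*k = 0)
4862 - M(22) = 4862 - 1*0 = 4862 + 0 = 4862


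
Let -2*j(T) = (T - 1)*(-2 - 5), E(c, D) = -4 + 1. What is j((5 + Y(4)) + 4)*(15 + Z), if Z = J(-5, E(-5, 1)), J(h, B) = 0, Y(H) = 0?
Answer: 420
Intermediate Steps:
E(c, D) = -3
Z = 0
j(T) = -7/2 + 7*T/2 (j(T) = -(T - 1)*(-2 - 5)/2 = -(-1 + T)*(-7)/2 = -(7 - 7*T)/2 = -7/2 + 7*T/2)
j((5 + Y(4)) + 4)*(15 + Z) = (-7/2 + 7*((5 + 0) + 4)/2)*(15 + 0) = (-7/2 + 7*(5 + 4)/2)*15 = (-7/2 + (7/2)*9)*15 = (-7/2 + 63/2)*15 = 28*15 = 420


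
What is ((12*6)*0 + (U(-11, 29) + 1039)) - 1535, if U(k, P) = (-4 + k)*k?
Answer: -331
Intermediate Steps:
U(k, P) = k*(-4 + k)
((12*6)*0 + (U(-11, 29) + 1039)) - 1535 = ((12*6)*0 + (-11*(-4 - 11) + 1039)) - 1535 = (72*0 + (-11*(-15) + 1039)) - 1535 = (0 + (165 + 1039)) - 1535 = (0 + 1204) - 1535 = 1204 - 1535 = -331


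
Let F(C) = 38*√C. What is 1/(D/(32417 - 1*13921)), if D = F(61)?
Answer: 9248*√61/1159 ≈ 62.320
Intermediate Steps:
D = 38*√61 ≈ 296.79
1/(D/(32417 - 1*13921)) = 1/((38*√61)/(32417 - 1*13921)) = 1/((38*√61)/(32417 - 13921)) = 1/((38*√61)/18496) = 1/((38*√61)*(1/18496)) = 1/(19*√61/9248) = 9248*√61/1159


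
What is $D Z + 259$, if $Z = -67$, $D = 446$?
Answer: $-29623$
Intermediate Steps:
$D Z + 259 = 446 \left(-67\right) + 259 = -29882 + 259 = -29623$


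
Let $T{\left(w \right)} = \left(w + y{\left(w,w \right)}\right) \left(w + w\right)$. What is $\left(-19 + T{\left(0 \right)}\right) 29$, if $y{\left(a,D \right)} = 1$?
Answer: $-551$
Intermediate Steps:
$T{\left(w \right)} = 2 w \left(1 + w\right)$ ($T{\left(w \right)} = \left(w + 1\right) \left(w + w\right) = \left(1 + w\right) 2 w = 2 w \left(1 + w\right)$)
$\left(-19 + T{\left(0 \right)}\right) 29 = \left(-19 + 2 \cdot 0 \left(1 + 0\right)\right) 29 = \left(-19 + 2 \cdot 0 \cdot 1\right) 29 = \left(-19 + 0\right) 29 = \left(-19\right) 29 = -551$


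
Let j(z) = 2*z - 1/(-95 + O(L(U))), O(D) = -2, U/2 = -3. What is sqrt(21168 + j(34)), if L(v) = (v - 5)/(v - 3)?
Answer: 3*sqrt(22201069)/97 ≈ 145.73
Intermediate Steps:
U = -6 (U = 2*(-3) = -6)
L(v) = (-5 + v)/(-3 + v)
j(z) = 1/97 + 2*z (j(z) = 2*z - 1/(-95 - 2) = 2*z - 1/(-97) = 2*z - 1*(-1/97) = 2*z + 1/97 = 1/97 + 2*z)
sqrt(21168 + j(34)) = sqrt(21168 + (1/97 + 2*34)) = sqrt(21168 + (1/97 + 68)) = sqrt(21168 + 6597/97) = sqrt(2059893/97) = 3*sqrt(22201069)/97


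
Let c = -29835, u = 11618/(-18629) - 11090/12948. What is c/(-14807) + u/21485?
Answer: 26907488462767/13354543472790 ≈ 2.0149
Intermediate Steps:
u = -13731749/9277242 (u = 11618*(-1/18629) - 11090*1/12948 = -11618/18629 - 5545/6474 = -13731749/9277242 ≈ -1.4802)
c/(-14807) + u/21485 = -29835/(-14807) - 13731749/9277242/21485 = -29835*(-1/14807) - 13731749/9277242*1/21485 = 135/67 - 13731749/199321544370 = 26907488462767/13354543472790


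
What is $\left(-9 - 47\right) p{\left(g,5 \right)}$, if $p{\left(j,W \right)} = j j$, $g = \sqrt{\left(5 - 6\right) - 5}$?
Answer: $336$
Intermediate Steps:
$g = i \sqrt{6}$ ($g = \sqrt{\left(5 - 6\right) - 5} = \sqrt{-1 - 5} = \sqrt{-6} = i \sqrt{6} \approx 2.4495 i$)
$p{\left(j,W \right)} = j^{2}$
$\left(-9 - 47\right) p{\left(g,5 \right)} = \left(-9 - 47\right) \left(i \sqrt{6}\right)^{2} = \left(-56\right) \left(-6\right) = 336$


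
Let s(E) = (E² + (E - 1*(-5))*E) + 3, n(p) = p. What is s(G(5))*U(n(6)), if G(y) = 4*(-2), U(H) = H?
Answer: 546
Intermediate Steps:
G(y) = -8
s(E) = 3 + E² + E*(5 + E) (s(E) = (E² + (E + 5)*E) + 3 = (E² + (5 + E)*E) + 3 = (E² + E*(5 + E)) + 3 = 3 + E² + E*(5 + E))
s(G(5))*U(n(6)) = (3 + 2*(-8)² + 5*(-8))*6 = (3 + 2*64 - 40)*6 = (3 + 128 - 40)*6 = 91*6 = 546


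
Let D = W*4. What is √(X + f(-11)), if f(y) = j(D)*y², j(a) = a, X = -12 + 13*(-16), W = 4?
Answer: 2*√429 ≈ 41.425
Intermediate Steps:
X = -220 (X = -12 - 208 = -220)
D = 16 (D = 4*4 = 16)
f(y) = 16*y²
√(X + f(-11)) = √(-220 + 16*(-11)²) = √(-220 + 16*121) = √(-220 + 1936) = √1716 = 2*√429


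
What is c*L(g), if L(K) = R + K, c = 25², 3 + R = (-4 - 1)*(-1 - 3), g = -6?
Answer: 6875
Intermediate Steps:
R = 17 (R = -3 + (-4 - 1)*(-1 - 3) = -3 - 5*(-4) = -3 + 20 = 17)
c = 625
L(K) = 17 + K
c*L(g) = 625*(17 - 6) = 625*11 = 6875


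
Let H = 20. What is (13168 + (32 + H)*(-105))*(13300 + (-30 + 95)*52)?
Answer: 128569440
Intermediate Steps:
(13168 + (32 + H)*(-105))*(13300 + (-30 + 95)*52) = (13168 + (32 + 20)*(-105))*(13300 + (-30 + 95)*52) = (13168 + 52*(-105))*(13300 + 65*52) = (13168 - 5460)*(13300 + 3380) = 7708*16680 = 128569440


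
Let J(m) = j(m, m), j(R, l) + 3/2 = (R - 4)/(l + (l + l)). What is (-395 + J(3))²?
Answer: 50965321/324 ≈ 1.5730e+5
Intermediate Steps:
j(R, l) = -3/2 + (-4 + R)/(3*l) (j(R, l) = -3/2 + (R - 4)/(l + (l + l)) = -3/2 + (-4 + R)/(l + 2*l) = -3/2 + (-4 + R)/((3*l)) = -3/2 + (-4 + R)*(1/(3*l)) = -3/2 + (-4 + R)/(3*l))
J(m) = (-8 - 7*m)/(6*m) (J(m) = (-8 - 9*m + 2*m)/(6*m) = (-8 - 7*m)/(6*m))
(-395 + J(3))² = (-395 + (⅙)*(-8 - 7*3)/3)² = (-395 + (⅙)*(⅓)*(-8 - 21))² = (-395 + (⅙)*(⅓)*(-29))² = (-395 - 29/18)² = (-7139/18)² = 50965321/324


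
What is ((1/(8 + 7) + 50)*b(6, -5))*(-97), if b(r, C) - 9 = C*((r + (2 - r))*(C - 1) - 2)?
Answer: -5754913/15 ≈ -3.8366e+5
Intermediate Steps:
b(r, C) = 9 + C*(-4 + 2*C) (b(r, C) = 9 + C*((r + (2 - r))*(C - 1) - 2) = 9 + C*(2*(-1 + C) - 2) = 9 + C*((-2 + 2*C) - 2) = 9 + C*(-4 + 2*C))
((1/(8 + 7) + 50)*b(6, -5))*(-97) = ((1/(8 + 7) + 50)*(9 - 4*(-5) + 2*(-5)**2))*(-97) = ((1/15 + 50)*(9 + 20 + 2*25))*(-97) = ((1/15 + 50)*(9 + 20 + 50))*(-97) = ((751/15)*79)*(-97) = (59329/15)*(-97) = -5754913/15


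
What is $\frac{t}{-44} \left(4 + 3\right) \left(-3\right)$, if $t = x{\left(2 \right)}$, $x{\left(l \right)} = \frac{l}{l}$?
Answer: $\frac{21}{44} \approx 0.47727$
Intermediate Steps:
$x{\left(l \right)} = 1$
$t = 1$
$\frac{t}{-44} \left(4 + 3\right) \left(-3\right) = 1 \frac{1}{-44} \left(4 + 3\right) \left(-3\right) = 1 \left(- \frac{1}{44}\right) 7 \left(-3\right) = \left(- \frac{1}{44}\right) \left(-21\right) = \frac{21}{44}$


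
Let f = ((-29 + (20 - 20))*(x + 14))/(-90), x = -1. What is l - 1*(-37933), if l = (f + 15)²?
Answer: 310239829/8100 ≈ 38301.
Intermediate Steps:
f = 377/90 (f = ((-29 + (20 - 20))*(-1 + 14))/(-90) = ((-29 + 0)*13)*(-1/90) = -29*13*(-1/90) = -377*(-1/90) = 377/90 ≈ 4.1889)
l = 2982529/8100 (l = (377/90 + 15)² = (1727/90)² = 2982529/8100 ≈ 368.21)
l - 1*(-37933) = 2982529/8100 - 1*(-37933) = 2982529/8100 + 37933 = 310239829/8100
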